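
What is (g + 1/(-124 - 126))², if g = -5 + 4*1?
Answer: 63001/62500 ≈ 1.0080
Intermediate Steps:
g = -1 (g = -5 + 4 = -1)
(g + 1/(-124 - 126))² = (-1 + 1/(-124 - 126))² = (-1 + 1/(-250))² = (-1 - 1/250)² = (-251/250)² = 63001/62500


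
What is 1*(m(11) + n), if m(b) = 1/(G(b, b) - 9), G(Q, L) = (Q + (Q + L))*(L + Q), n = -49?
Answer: -35132/717 ≈ -48.999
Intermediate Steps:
G(Q, L) = (L + Q)*(L + 2*Q) (G(Q, L) = (Q + (L + Q))*(L + Q) = (L + 2*Q)*(L + Q) = (L + Q)*(L + 2*Q))
m(b) = 1/(-9 + 6*b²) (m(b) = 1/((b² + 2*b² + 3*b*b) - 9) = 1/((b² + 2*b² + 3*b²) - 9) = 1/(6*b² - 9) = 1/(-9 + 6*b²))
1*(m(11) + n) = 1*(1/(3*(-3 + 2*11²)) - 49) = 1*(1/(3*(-3 + 2*121)) - 49) = 1*(1/(3*(-3 + 242)) - 49) = 1*((⅓)/239 - 49) = 1*((⅓)*(1/239) - 49) = 1*(1/717 - 49) = 1*(-35132/717) = -35132/717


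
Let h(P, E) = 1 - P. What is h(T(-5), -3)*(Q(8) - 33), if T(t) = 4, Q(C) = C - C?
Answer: 99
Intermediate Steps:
Q(C) = 0
h(T(-5), -3)*(Q(8) - 33) = (1 - 1*4)*(0 - 33) = (1 - 4)*(-33) = -3*(-33) = 99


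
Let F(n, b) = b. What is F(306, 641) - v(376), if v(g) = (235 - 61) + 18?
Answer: 449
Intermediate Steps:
v(g) = 192 (v(g) = 174 + 18 = 192)
F(306, 641) - v(376) = 641 - 1*192 = 641 - 192 = 449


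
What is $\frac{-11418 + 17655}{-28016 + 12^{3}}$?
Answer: $- \frac{6237}{26288} \approx -0.23726$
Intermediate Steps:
$\frac{-11418 + 17655}{-28016 + 12^{3}} = \frac{6237}{-28016 + 1728} = \frac{6237}{-26288} = 6237 \left(- \frac{1}{26288}\right) = - \frac{6237}{26288}$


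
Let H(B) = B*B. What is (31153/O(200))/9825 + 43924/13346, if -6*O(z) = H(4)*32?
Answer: 18205056831/5594643200 ≈ 3.2540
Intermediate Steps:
H(B) = B²
O(z) = -256/3 (O(z) = -4²*32/6 = -8*32/3 = -⅙*512 = -256/3)
(31153/O(200))/9825 + 43924/13346 = (31153/(-256/3))/9825 + 43924/13346 = (31153*(-3/256))*(1/9825) + 43924*(1/13346) = -93459/256*1/9825 + 21962/6673 = -31153/838400 + 21962/6673 = 18205056831/5594643200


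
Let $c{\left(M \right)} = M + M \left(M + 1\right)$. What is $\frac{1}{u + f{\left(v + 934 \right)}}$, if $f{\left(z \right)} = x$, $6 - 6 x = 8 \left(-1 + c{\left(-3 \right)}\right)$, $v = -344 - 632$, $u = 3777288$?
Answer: $\frac{3}{11331859} \approx 2.6474 \cdot 10^{-7}$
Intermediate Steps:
$v = -976$ ($v = -344 - 632 = -976$)
$c{\left(M \right)} = M + M \left(1 + M\right)$
$x = - \frac{5}{3}$ ($x = 1 - \frac{8 \left(-1 - 3 \left(2 - 3\right)\right)}{6} = 1 - \frac{8 \left(-1 - -3\right)}{6} = 1 - \frac{8 \left(-1 + 3\right)}{6} = 1 - \frac{8 \cdot 2}{6} = 1 - \frac{8}{3} = - \frac{5}{3} \approx -1.6667$)
$f{\left(z \right)} = - \frac{5}{3}$
$\frac{1}{u + f{\left(v + 934 \right)}} = \frac{1}{3777288 - \frac{5}{3}} = \frac{1}{\frac{11331859}{3}} = \frac{3}{11331859}$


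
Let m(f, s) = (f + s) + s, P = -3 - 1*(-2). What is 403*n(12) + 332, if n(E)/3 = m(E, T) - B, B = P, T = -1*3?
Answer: 8795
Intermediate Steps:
T = -3
P = -1 (P = -3 + 2 = -1)
m(f, s) = f + 2*s
B = -1
n(E) = -15 + 3*E (n(E) = 3*((E + 2*(-3)) - 1*(-1)) = 3*((E - 6) + 1) = 3*((-6 + E) + 1) = 3*(-5 + E) = -15 + 3*E)
403*n(12) + 332 = 403*(-15 + 3*12) + 332 = 403*(-15 + 36) + 332 = 403*21 + 332 = 8463 + 332 = 8795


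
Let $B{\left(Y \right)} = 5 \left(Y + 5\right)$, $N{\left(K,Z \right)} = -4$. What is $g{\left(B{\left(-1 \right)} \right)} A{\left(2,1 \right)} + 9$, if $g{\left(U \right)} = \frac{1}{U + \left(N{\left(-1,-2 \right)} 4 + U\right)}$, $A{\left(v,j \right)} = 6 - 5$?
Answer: $\frac{217}{24} \approx 9.0417$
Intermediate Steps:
$A{\left(v,j \right)} = 1$ ($A{\left(v,j \right)} = 6 - 5 = 1$)
$B{\left(Y \right)} = 25 + 5 Y$ ($B{\left(Y \right)} = 5 \left(5 + Y\right) = 25 + 5 Y$)
$g{\left(U \right)} = \frac{1}{-16 + 2 U}$ ($g{\left(U \right)} = \frac{1}{U + \left(\left(-4\right) 4 + U\right)} = \frac{1}{U + \left(-16 + U\right)} = \frac{1}{-16 + 2 U}$)
$g{\left(B{\left(-1 \right)} \right)} A{\left(2,1 \right)} + 9 = \frac{1}{2 \left(-8 + \left(25 + 5 \left(-1\right)\right)\right)} 1 + 9 = \frac{1}{2 \left(-8 + \left(25 - 5\right)\right)} 1 + 9 = \frac{1}{2 \left(-8 + 20\right)} 1 + 9 = \frac{1}{2 \cdot 12} \cdot 1 + 9 = \frac{1}{2} \cdot \frac{1}{12} \cdot 1 + 9 = \frac{1}{24} \cdot 1 + 9 = \frac{1}{24} + 9 = \frac{217}{24}$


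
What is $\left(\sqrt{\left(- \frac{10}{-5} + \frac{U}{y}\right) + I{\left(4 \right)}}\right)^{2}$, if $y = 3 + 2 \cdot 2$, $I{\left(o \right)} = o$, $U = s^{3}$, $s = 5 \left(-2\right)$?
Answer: $- \frac{958}{7} \approx -136.86$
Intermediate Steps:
$s = -10$
$U = -1000$ ($U = \left(-10\right)^{3} = -1000$)
$y = 7$ ($y = 3 + 4 = 7$)
$\left(\sqrt{\left(- \frac{10}{-5} + \frac{U}{y}\right) + I{\left(4 \right)}}\right)^{2} = \left(\sqrt{\left(- \frac{10}{-5} - \frac{1000}{7}\right) + 4}\right)^{2} = \left(\sqrt{\left(\left(-10\right) \left(- \frac{1}{5}\right) - \frac{1000}{7}\right) + 4}\right)^{2} = \left(\sqrt{\left(2 - \frac{1000}{7}\right) + 4}\right)^{2} = \left(\sqrt{- \frac{986}{7} + 4}\right)^{2} = \left(\sqrt{- \frac{958}{7}}\right)^{2} = \left(\frac{i \sqrt{6706}}{7}\right)^{2} = - \frac{958}{7}$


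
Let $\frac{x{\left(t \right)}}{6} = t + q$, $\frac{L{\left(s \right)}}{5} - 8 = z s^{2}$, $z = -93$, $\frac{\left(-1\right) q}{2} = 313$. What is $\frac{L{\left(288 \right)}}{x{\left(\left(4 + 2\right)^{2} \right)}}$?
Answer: $\frac{1928446}{177} \approx 10895.0$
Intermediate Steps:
$q = -626$ ($q = \left(-2\right) 313 = -626$)
$L{\left(s \right)} = 40 - 465 s^{2}$ ($L{\left(s \right)} = 40 + 5 \left(- 93 s^{2}\right) = 40 - 465 s^{2}$)
$x{\left(t \right)} = -3756 + 6 t$ ($x{\left(t \right)} = 6 \left(t - 626\right) = 6 \left(-626 + t\right) = -3756 + 6 t$)
$\frac{L{\left(288 \right)}}{x{\left(\left(4 + 2\right)^{2} \right)}} = \frac{40 - 465 \cdot 288^{2}}{-3756 + 6 \left(4 + 2\right)^{2}} = \frac{40 - 38568960}{-3756 + 6 \cdot 6^{2}} = \frac{40 - 38568960}{-3756 + 6 \cdot 36} = - \frac{38568920}{-3756 + 216} = - \frac{38568920}{-3540} = \left(-38568920\right) \left(- \frac{1}{3540}\right) = \frac{1928446}{177}$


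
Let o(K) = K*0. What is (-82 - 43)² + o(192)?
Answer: 15625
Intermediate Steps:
o(K) = 0
(-82 - 43)² + o(192) = (-82 - 43)² + 0 = (-125)² + 0 = 15625 + 0 = 15625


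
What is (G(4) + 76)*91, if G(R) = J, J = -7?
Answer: 6279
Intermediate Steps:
G(R) = -7
(G(4) + 76)*91 = (-7 + 76)*91 = 69*91 = 6279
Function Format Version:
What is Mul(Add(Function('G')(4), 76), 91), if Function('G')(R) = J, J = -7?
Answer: 6279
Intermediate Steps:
Function('G')(R) = -7
Mul(Add(Function('G')(4), 76), 91) = Mul(Add(-7, 76), 91) = Mul(69, 91) = 6279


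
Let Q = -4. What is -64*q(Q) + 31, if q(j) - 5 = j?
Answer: -33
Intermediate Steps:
q(j) = 5 + j
-64*q(Q) + 31 = -64*(5 - 4) + 31 = -64*1 + 31 = -64 + 31 = -33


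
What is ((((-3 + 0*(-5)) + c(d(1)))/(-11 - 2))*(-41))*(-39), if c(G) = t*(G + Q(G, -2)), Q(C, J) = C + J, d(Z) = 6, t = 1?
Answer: -861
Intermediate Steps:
c(G) = -2 + 2*G (c(G) = 1*(G + (G - 2)) = 1*(G + (-2 + G)) = 1*(-2 + 2*G) = -2 + 2*G)
((((-3 + 0*(-5)) + c(d(1)))/(-11 - 2))*(-41))*(-39) = ((((-3 + 0*(-5)) + (-2 + 2*6))/(-11 - 2))*(-41))*(-39) = ((((-3 + 0) + (-2 + 12))/(-13))*(-41))*(-39) = (((-3 + 10)*(-1/13))*(-41))*(-39) = ((7*(-1/13))*(-41))*(-39) = -7/13*(-41)*(-39) = (287/13)*(-39) = -861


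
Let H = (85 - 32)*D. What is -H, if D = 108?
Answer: -5724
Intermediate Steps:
H = 5724 (H = (85 - 32)*108 = 53*108 = 5724)
-H = -1*5724 = -5724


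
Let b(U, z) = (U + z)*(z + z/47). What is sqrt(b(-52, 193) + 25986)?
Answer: sqrt(53778) ≈ 231.90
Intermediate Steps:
b(U, z) = 48*z*(U + z)/47 (b(U, z) = (U + z)*(z + z*(1/47)) = (U + z)*(z + z/47) = (U + z)*(48*z/47) = 48*z*(U + z)/47)
sqrt(b(-52, 193) + 25986) = sqrt((48/47)*193*(-52 + 193) + 25986) = sqrt((48/47)*193*141 + 25986) = sqrt(27792 + 25986) = sqrt(53778)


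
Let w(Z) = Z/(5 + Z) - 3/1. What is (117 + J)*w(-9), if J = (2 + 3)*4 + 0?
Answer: -411/4 ≈ -102.75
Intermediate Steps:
J = 20 (J = 5*4 + 0 = 20 + 0 = 20)
w(Z) = -3 + Z/(5 + Z) (w(Z) = Z/(5 + Z) - 3*1 = Z/(5 + Z) - 3 = -3 + Z/(5 + Z))
(117 + J)*w(-9) = (117 + 20)*((-15 - 2*(-9))/(5 - 9)) = 137*((-15 + 18)/(-4)) = 137*(-1/4*3) = 137*(-3/4) = -411/4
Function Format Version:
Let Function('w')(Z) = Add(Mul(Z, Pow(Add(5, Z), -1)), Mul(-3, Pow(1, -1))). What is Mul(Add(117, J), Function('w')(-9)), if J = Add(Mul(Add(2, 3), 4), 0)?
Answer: Rational(-411, 4) ≈ -102.75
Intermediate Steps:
J = 20 (J = Add(Mul(5, 4), 0) = Add(20, 0) = 20)
Function('w')(Z) = Add(-3, Mul(Z, Pow(Add(5, Z), -1))) (Function('w')(Z) = Add(Mul(Z, Pow(Add(5, Z), -1)), Mul(-3, 1)) = Add(Mul(Z, Pow(Add(5, Z), -1)), -3) = Add(-3, Mul(Z, Pow(Add(5, Z), -1))))
Mul(Add(117, J), Function('w')(-9)) = Mul(Add(117, 20), Mul(Pow(Add(5, -9), -1), Add(-15, Mul(-2, -9)))) = Mul(137, Mul(Pow(-4, -1), Add(-15, 18))) = Mul(137, Mul(Rational(-1, 4), 3)) = Mul(137, Rational(-3, 4)) = Rational(-411, 4)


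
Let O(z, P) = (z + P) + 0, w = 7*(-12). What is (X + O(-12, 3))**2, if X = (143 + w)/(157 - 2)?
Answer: 1784896/24025 ≈ 74.293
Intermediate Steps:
w = -84
O(z, P) = P + z (O(z, P) = (P + z) + 0 = P + z)
X = 59/155 (X = (143 - 84)/(157 - 2) = 59/155 ≈ 0.38065)
(X + O(-12, 3))**2 = (59/155 + (3 - 12))**2 = (59/155 - 9)**2 = (-1336/155)**2 = 1784896/24025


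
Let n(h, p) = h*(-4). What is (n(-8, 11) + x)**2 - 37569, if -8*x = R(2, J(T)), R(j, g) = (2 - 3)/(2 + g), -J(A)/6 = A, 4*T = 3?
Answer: -14619279/400 ≈ -36548.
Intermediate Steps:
T = 3/4 (T = (1/4)*3 = 3/4 ≈ 0.75000)
J(A) = -6*A
R(j, g) = -1/(2 + g)
n(h, p) = -4*h
x = -1/20 (x = -(-1)/(8*(2 - 6*3/4)) = -(-1)/(8*(2 - 9/2)) = -(-1)/(8*(-5/2)) = -(-1)*(-2)/(8*5) = -1/8*2/5 = -1/20 ≈ -0.050000)
(n(-8, 11) + x)**2 - 37569 = (-4*(-8) - 1/20)**2 - 37569 = (32 - 1/20)**2 - 37569 = (639/20)**2 - 37569 = 408321/400 - 37569 = -14619279/400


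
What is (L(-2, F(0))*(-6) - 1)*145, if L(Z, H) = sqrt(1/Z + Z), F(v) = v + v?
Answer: -145 - 435*I*sqrt(10) ≈ -145.0 - 1375.6*I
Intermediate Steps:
F(v) = 2*v
L(Z, H) = sqrt(Z + 1/Z)
(L(-2, F(0))*(-6) - 1)*145 = (sqrt(-2 + 1/(-2))*(-6) - 1)*145 = (sqrt(-2 - 1/2)*(-6) - 1)*145 = (sqrt(-5/2)*(-6) - 1)*145 = ((I*sqrt(10)/2)*(-6) - 1)*145 = (-3*I*sqrt(10) - 1)*145 = (-1 - 3*I*sqrt(10))*145 = -145 - 435*I*sqrt(10)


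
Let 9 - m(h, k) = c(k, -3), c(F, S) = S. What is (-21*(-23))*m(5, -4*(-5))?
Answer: 5796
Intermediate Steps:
m(h, k) = 12 (m(h, k) = 9 - 1*(-3) = 9 + 3 = 12)
(-21*(-23))*m(5, -4*(-5)) = -21*(-23)*12 = 483*12 = 5796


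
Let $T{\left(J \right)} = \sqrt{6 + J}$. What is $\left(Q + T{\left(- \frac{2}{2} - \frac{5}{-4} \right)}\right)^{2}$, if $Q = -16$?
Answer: $\frac{729}{4} \approx 182.25$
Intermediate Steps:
$\left(Q + T{\left(- \frac{2}{2} - \frac{5}{-4} \right)}\right)^{2} = \left(-16 + \sqrt{6 - \left(1 - \frac{5}{4}\right)}\right)^{2} = \left(-16 + \sqrt{6 - - \frac{1}{4}}\right)^{2} = \left(-16 + \sqrt{6 + \left(-1 + \frac{5}{4}\right)}\right)^{2} = \left(-16 + \sqrt{6 + \frac{1}{4}}\right)^{2} = \left(-16 + \sqrt{\frac{25}{4}}\right)^{2} = \left(-16 + \frac{5}{2}\right)^{2} = \left(- \frac{27}{2}\right)^{2} = \frac{729}{4}$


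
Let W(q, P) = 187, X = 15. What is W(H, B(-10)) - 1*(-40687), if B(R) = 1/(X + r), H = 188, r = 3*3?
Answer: 40874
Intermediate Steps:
r = 9
B(R) = 1/24 (B(R) = 1/(15 + 9) = 1/24)
W(H, B(-10)) - 1*(-40687) = 187 - 1*(-40687) = 187 + 40687 = 40874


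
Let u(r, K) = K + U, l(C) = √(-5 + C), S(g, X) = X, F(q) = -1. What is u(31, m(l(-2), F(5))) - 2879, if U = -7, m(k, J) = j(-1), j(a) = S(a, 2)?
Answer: -2884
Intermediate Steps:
j(a) = 2
m(k, J) = 2
u(r, K) = -7 + K (u(r, K) = K - 7 = -7 + K)
u(31, m(l(-2), F(5))) - 2879 = (-7 + 2) - 2879 = -5 - 2879 = -2884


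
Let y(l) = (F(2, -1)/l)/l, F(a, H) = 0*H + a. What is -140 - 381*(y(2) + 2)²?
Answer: -10085/4 ≈ -2521.3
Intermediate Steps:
F(a, H) = a (F(a, H) = 0 + a = a)
y(l) = 2/l² (y(l) = (2/l)/l = 2/l²)
-140 - 381*(y(2) + 2)² = -140 - 381*(2/2² + 2)² = -140 - 381*(2*(¼) + 2)² = -140 - 381*(½ + 2)² = -140 - 381*(5/2)² = -140 - 381*25/4 = -140 - 9525/4 = -10085/4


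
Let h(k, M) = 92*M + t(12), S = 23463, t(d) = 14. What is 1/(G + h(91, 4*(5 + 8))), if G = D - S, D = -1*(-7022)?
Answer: -1/11643 ≈ -8.5889e-5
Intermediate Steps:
D = 7022
h(k, M) = 14 + 92*M (h(k, M) = 92*M + 14 = 14 + 92*M)
G = -16441 (G = 7022 - 1*23463 = 7022 - 23463 = -16441)
1/(G + h(91, 4*(5 + 8))) = 1/(-16441 + (14 + 92*(4*(5 + 8)))) = 1/(-16441 + (14 + 92*(4*13))) = 1/(-16441 + (14 + 92*52)) = 1/(-16441 + (14 + 4784)) = 1/(-16441 + 4798) = 1/(-11643) = -1/11643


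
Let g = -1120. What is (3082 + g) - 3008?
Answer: -1046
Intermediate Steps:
(3082 + g) - 3008 = (3082 - 1120) - 3008 = 1962 - 3008 = -1046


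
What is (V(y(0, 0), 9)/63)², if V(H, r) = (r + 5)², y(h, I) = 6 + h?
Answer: 784/81 ≈ 9.6790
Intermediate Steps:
V(H, r) = (5 + r)²
(V(y(0, 0), 9)/63)² = ((5 + 9)²/63)² = (14²*(1/63))² = (196*(1/63))² = (28/9)² = 784/81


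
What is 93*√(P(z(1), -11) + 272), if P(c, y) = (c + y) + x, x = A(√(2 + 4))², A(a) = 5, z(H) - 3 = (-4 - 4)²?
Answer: 93*√353 ≈ 1747.3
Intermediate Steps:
z(H) = 67 (z(H) = 3 + (-4 - 4)² = 3 + (-8)² = 3 + 64 = 67)
x = 25 (x = 5² = 25)
P(c, y) = 25 + c + y (P(c, y) = (c + y) + 25 = 25 + c + y)
93*√(P(z(1), -11) + 272) = 93*√((25 + 67 - 11) + 272) = 93*√(81 + 272) = 93*√353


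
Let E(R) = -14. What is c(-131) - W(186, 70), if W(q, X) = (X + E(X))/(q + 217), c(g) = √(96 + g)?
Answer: -56/403 + I*√35 ≈ -0.13896 + 5.9161*I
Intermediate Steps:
W(q, X) = (-14 + X)/(217 + q) (W(q, X) = (X - 14)/(q + 217) = (-14 + X)/(217 + q))
c(-131) - W(186, 70) = √(96 - 131) - (-14 + 70)/(217 + 186) = √(-35) - 56/403 = I*√35 - 56/403 = -56/403 + I*√35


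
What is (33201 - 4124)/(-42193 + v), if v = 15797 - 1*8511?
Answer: -29077/34907 ≈ -0.83298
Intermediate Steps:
v = 7286 (v = 15797 - 8511 = 7286)
(33201 - 4124)/(-42193 + v) = (33201 - 4124)/(-42193 + 7286) = 29077/(-34907) = 29077*(-1/34907) = -29077/34907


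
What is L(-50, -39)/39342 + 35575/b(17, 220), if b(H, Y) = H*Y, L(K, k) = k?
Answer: 46648193/4904636 ≈ 9.5110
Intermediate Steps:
L(-50, -39)/39342 + 35575/b(17, 220) = -39/39342 + 35575/((17*220)) = -39*1/39342 + 35575/3740 = -13/13114 + 35575*(1/3740) = -13/13114 + 7115/748 = 46648193/4904636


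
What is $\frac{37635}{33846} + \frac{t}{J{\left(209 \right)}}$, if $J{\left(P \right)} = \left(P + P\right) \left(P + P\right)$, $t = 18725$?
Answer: $\frac{1201584015}{985618084} \approx 1.2191$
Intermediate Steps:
$J{\left(P \right)} = 4 P^{2}$ ($J{\left(P \right)} = 2 P 2 P = 4 P^{2}$)
$\frac{37635}{33846} + \frac{t}{J{\left(209 \right)}} = \frac{37635}{33846} + \frac{18725}{4 \cdot 209^{2}} = 37635 \cdot \frac{1}{33846} + \frac{18725}{4 \cdot 43681} = \frac{12545}{11282} + \frac{18725}{174724} = \frac{1201584015}{985618084}$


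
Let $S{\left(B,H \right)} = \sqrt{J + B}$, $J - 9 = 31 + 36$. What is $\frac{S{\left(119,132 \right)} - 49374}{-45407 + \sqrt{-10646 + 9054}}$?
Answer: $\frac{49374 - \sqrt{195}}{45407 - 2 i \sqrt{398}} \approx 1.0871 + 0.00095521 i$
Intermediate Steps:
$J = 76$ ($J = 9 + \left(31 + 36\right) = 9 + 67 = 76$)
$S{\left(B,H \right)} = \sqrt{76 + B}$
$\frac{S{\left(119,132 \right)} - 49374}{-45407 + \sqrt{-10646 + 9054}} = \frac{\sqrt{76 + 119} - 49374}{-45407 + \sqrt{-10646 + 9054}} = \frac{\sqrt{195} - 49374}{-45407 + \sqrt{-1592}} = \frac{-49374 + \sqrt{195}}{-45407 + 2 i \sqrt{398}}$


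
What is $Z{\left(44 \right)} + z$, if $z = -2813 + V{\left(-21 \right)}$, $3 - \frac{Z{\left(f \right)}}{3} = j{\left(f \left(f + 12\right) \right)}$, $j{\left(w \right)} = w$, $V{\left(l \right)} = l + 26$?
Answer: $-10191$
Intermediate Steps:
$V{\left(l \right)} = 26 + l$
$Z{\left(f \right)} = 9 - 3 f \left(12 + f\right)$ ($Z{\left(f \right)} = 9 - 3 f \left(f + 12\right) = 9 - 3 f \left(12 + f\right)$)
$z = -2808$ ($z = -2813 + \left(26 - 21\right) = -2813 + 5 = -2808$)
$Z{\left(44 \right)} + z = \left(9 - 132 \left(12 + 44\right)\right) - 2808 = \left(9 - 132 \cdot 56\right) - 2808 = \left(9 - 7392\right) - 2808 = -7383 - 2808 = -10191$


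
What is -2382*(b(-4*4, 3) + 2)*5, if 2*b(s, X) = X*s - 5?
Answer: 291795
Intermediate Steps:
b(s, X) = -5/2 + X*s/2 (b(s, X) = (X*s - 5)/2 = (-5 + X*s)/2 = -5/2 + X*s/2)
-2382*(b(-4*4, 3) + 2)*5 = -2382*((-5/2 + (½)*3*(-4*4)) + 2)*5 = -2382*((-5/2 + (½)*3*(-16)) + 2)*5 = -2382*((-5/2 - 24) + 2)*5 = -2382*(-53/2 + 2)*5 = -(-58359)*5 = -2382*(-245/2) = 291795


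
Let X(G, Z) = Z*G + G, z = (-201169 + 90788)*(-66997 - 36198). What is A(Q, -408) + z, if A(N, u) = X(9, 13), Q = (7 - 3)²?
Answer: 11390767421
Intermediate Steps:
Q = 16 (Q = 4² = 16)
z = 11390767295 (z = -110381*(-103195) = 11390767295)
X(G, Z) = G + G*Z (X(G, Z) = G*Z + G = G + G*Z)
A(N, u) = 126 (A(N, u) = 9*(1 + 13) = 9*14 = 126)
A(Q, -408) + z = 126 + 11390767295 = 11390767421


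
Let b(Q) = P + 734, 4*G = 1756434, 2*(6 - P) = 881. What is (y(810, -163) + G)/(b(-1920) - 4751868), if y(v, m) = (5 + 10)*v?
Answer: -128931/1357591 ≈ -0.094970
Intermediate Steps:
P = -869/2 (P = 6 - 1/2*881 = 6 - 881/2 = -869/2 ≈ -434.50)
G = 878217/2 (G = (1/4)*1756434 = 878217/2 ≈ 4.3911e+5)
y(v, m) = 15*v
b(Q) = 599/2 (b(Q) = -869/2 + 734 = 599/2)
(y(810, -163) + G)/(b(-1920) - 4751868) = (15*810 + 878217/2)/(599/2 - 4751868) = (12150 + 878217/2)/(-9503137/2) = (902517/2)*(-2/9503137) = -128931/1357591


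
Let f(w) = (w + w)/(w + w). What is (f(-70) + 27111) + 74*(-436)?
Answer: -5152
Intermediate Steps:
f(w) = 1 (f(w) = (2*w)/((2*w)) = (2*w)*(1/(2*w)) = 1)
(f(-70) + 27111) + 74*(-436) = (1 + 27111) + 74*(-436) = 27112 - 32264 = -5152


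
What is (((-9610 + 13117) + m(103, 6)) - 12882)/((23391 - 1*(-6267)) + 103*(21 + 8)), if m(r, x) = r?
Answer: -9272/32645 ≈ -0.28403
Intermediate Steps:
(((-9610 + 13117) + m(103, 6)) - 12882)/((23391 - 1*(-6267)) + 103*(21 + 8)) = (((-9610 + 13117) + 103) - 12882)/((23391 - 1*(-6267)) + 103*(21 + 8)) = ((3507 + 103) - 12882)/((23391 + 6267) + 103*29) = (3610 - 12882)/(29658 + 2987) = -9272/32645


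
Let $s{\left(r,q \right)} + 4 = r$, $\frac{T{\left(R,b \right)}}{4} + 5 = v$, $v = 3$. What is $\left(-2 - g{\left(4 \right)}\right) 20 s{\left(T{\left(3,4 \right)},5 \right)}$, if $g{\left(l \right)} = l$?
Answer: $1440$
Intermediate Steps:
$T{\left(R,b \right)} = -8$ ($T{\left(R,b \right)} = -20 + 4 \cdot 3 = -20 + 12 = -8$)
$s{\left(r,q \right)} = -4 + r$
$\left(-2 - g{\left(4 \right)}\right) 20 s{\left(T{\left(3,4 \right)},5 \right)} = \left(-2 - 4\right) 20 \left(-4 - 8\right) = \left(-2 - 4\right) 20 \left(-12\right) = \left(-6\right) 20 \left(-12\right) = \left(-120\right) \left(-12\right) = 1440$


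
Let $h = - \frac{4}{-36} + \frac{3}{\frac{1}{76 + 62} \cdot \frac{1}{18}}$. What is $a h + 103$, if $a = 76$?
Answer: $\frac{5098171}{9} \approx 5.6646 \cdot 10^{5}$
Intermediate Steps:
$h = \frac{67069}{9}$ ($h = \left(-4\right) \left(- \frac{1}{36}\right) + \frac{3}{\frac{1}{138} \cdot \frac{1}{18}} = \frac{1}{9} + \frac{3}{\frac{1}{138} \cdot \frac{1}{18}} = \frac{1}{9} + 3 \frac{1}{\frac{1}{2484}} = \frac{1}{9} + 3 \cdot 2484 = \frac{1}{9} + 7452 = \frac{67069}{9} \approx 7452.1$)
$a h + 103 = 76 \cdot \frac{67069}{9} + 103 = \frac{5097244}{9} + 103 = \frac{5098171}{9}$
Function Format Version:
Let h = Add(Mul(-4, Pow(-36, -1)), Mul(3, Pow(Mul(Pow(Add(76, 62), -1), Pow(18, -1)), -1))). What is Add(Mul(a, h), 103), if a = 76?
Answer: Rational(5098171, 9) ≈ 5.6646e+5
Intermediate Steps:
h = Rational(67069, 9) (h = Add(Mul(-4, Rational(-1, 36)), Mul(3, Pow(Mul(Pow(138, -1), Rational(1, 18)), -1))) = Add(Rational(1, 9), Mul(3, Pow(Mul(Rational(1, 138), Rational(1, 18)), -1))) = Add(Rational(1, 9), Mul(3, Pow(Rational(1, 2484), -1))) = Add(Rational(1, 9), Mul(3, 2484)) = Add(Rational(1, 9), 7452) = Rational(67069, 9) ≈ 7452.1)
Add(Mul(a, h), 103) = Add(Mul(76, Rational(67069, 9)), 103) = Add(Rational(5097244, 9), 103) = Rational(5098171, 9)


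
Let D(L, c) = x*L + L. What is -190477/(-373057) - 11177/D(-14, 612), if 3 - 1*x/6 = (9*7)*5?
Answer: 819696449/9771855058 ≈ 0.083883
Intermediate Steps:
x = -1872 (x = 18 - 6*9*7*5 = 18 - 378*5 = 18 - 6*315 = 18 - 1890 = -1872)
D(L, c) = -1871*L (D(L, c) = -1872*L + L = -1871*L)
-190477/(-373057) - 11177/D(-14, 612) = -190477/(-373057) - 11177/((-1871*(-14))) = -190477*(-1/373057) - 11177/26194 = 190477/373057 - 11177*1/26194 = 190477/373057 - 11177/26194 = 819696449/9771855058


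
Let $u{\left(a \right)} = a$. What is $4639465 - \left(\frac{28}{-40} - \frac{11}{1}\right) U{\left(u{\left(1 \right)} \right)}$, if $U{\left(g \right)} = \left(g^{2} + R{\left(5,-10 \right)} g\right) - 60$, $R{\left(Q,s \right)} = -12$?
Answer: $\frac{46386343}{10} \approx 4.6386 \cdot 10^{6}$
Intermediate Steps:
$U{\left(g \right)} = -60 + g^{2} - 12 g$ ($U{\left(g \right)} = \left(g^{2} - 12 g\right) - 60 = -60 + g^{2} - 12 g$)
$4639465 - \left(\frac{28}{-40} - \frac{11}{1}\right) U{\left(u{\left(1 \right)} \right)} = 4639465 - \left(\frac{28}{-40} - \frac{11}{1}\right) \left(-60 + 1^{2} - 12\right) = 4639465 - \left(28 \left(- \frac{1}{40}\right) - 11\right) \left(-60 + 1 - 12\right) = 4639465 - \left(- \frac{7}{10} - 11\right) \left(-71\right) = 4639465 - \left(- \frac{117}{10}\right) \left(-71\right) = 4639465 - \frac{8307}{10} = \frac{46386343}{10}$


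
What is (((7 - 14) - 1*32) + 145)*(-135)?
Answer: -14310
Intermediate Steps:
(((7 - 14) - 1*32) + 145)*(-135) = ((-7 - 32) + 145)*(-135) = (-39 + 145)*(-135) = 106*(-135) = -14310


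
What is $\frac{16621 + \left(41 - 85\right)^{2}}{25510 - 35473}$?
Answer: $- \frac{18557}{9963} \approx -1.8626$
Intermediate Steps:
$\frac{16621 + \left(41 - 85\right)^{2}}{25510 - 35473} = \frac{16621 + \left(-44\right)^{2}}{-9963} = \left(16621 + 1936\right) \left(- \frac{1}{9963}\right) = 18557 \left(- \frac{1}{9963}\right) = - \frac{18557}{9963}$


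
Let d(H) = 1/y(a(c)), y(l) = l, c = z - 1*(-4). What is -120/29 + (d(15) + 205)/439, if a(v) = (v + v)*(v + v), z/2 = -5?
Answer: -6729811/1833264 ≈ -3.6709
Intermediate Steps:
z = -10 (z = 2*(-5) = -10)
c = -6 (c = -10 - 1*(-4) = -10 + 4 = -6)
a(v) = 4*v**2 (a(v) = (2*v)*(2*v) = 4*v**2)
d(H) = 1/144 (d(H) = 1/(4*(-6)**2) = 1/(4*36) = 1/144)
-120/29 + (d(15) + 205)/439 = -120/29 + (1/144 + 205)/439 = -120*1/29 + (29521/144)*(1/439) = -120/29 + 29521/63216 = -6729811/1833264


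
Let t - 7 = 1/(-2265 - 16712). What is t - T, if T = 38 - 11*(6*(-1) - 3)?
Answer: -2467011/18977 ≈ -130.00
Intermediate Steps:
t = 132838/18977 (t = 7 + 1/(-2265 - 16712) = 7 + 1/(-18977) = 7 - 1/18977 = 132838/18977 ≈ 6.9999)
T = 137 (T = 38 - 11*(-6 - 3) = 38 - 11*(-9) = 38 + 99 = 137)
t - T = 132838/18977 - 1*137 = 132838/18977 - 137 = -2467011/18977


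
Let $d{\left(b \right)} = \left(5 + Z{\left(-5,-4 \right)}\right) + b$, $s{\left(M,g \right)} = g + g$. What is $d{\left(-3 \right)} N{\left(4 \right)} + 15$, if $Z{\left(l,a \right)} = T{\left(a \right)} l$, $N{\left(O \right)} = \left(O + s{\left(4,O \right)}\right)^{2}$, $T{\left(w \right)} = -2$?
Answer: $1743$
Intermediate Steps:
$s{\left(M,g \right)} = 2 g$
$N{\left(O \right)} = 9 O^{2}$ ($N{\left(O \right)} = \left(O + 2 O\right)^{2} = \left(3 O\right)^{2} = 9 O^{2}$)
$Z{\left(l,a \right)} = - 2 l$
$d{\left(b \right)} = 15 + b$ ($d{\left(b \right)} = \left(5 - -10\right) + b = \left(5 + 10\right) + b = 15 + b$)
$d{\left(-3 \right)} N{\left(4 \right)} + 15 = \left(15 - 3\right) 9 \cdot 4^{2} + 15 = 12 \cdot 9 \cdot 16 + 15 = 12 \cdot 144 + 15 = 1728 + 15 = 1743$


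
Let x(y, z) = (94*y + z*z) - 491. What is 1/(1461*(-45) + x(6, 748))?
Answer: 1/493832 ≈ 2.0250e-6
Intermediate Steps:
x(y, z) = -491 + z² + 94*y (x(y, z) = (94*y + z²) - 491 = (z² + 94*y) - 491 = -491 + z² + 94*y)
1/(1461*(-45) + x(6, 748)) = 1/(1461*(-45) + (-491 + 748² + 94*6)) = 1/(-65745 + (-491 + 559504 + 564)) = 1/(-65745 + 559577) = 1/493832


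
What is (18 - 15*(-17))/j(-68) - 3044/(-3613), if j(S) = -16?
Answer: -937645/57808 ≈ -16.220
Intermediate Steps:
(18 - 15*(-17))/j(-68) - 3044/(-3613) = (18 - 15*(-17))/(-16) - 3044/(-3613) = (18 + 255)*(-1/16) - 3044*(-1/3613) = 273*(-1/16) + 3044/3613 = -273/16 + 3044/3613 = -937645/57808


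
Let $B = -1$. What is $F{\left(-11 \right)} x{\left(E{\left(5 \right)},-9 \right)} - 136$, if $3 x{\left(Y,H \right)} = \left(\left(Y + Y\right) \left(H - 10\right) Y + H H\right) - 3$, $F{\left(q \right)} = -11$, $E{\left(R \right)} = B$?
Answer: $- \frac{848}{3} \approx -282.67$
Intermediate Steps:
$E{\left(R \right)} = -1$
$x{\left(Y,H \right)} = -1 + \frac{H^{2}}{3} + \frac{2 Y^{2} \left(-10 + H\right)}{3}$ ($x{\left(Y,H \right)} = \frac{\left(\left(Y + Y\right) \left(H - 10\right) Y + H H\right) - 3}{3} = \frac{\left(2 Y \left(-10 + H\right) Y + H^{2}\right) - 3}{3} = \frac{\left(2 Y^{2} \left(-10 + H\right) + H^{2}\right) - 3}{3} = \frac{\left(H^{2} + 2 Y^{2} \left(-10 + H\right)\right) - 3}{3} = \frac{-3 + H^{2} + 2 Y^{2} \left(-10 + H\right)}{3} = -1 + \frac{H^{2}}{3} + \frac{2 Y^{2} \left(-10 + H\right)}{3}$)
$F{\left(-11 \right)} x{\left(E{\left(5 \right)},-9 \right)} - 136 = - 11 \left(-1 - \frac{20 \left(-1\right)^{2}}{3} + \frac{\left(-9\right)^{2}}{3} + \frac{2}{3} \left(-9\right) \left(-1\right)^{2}\right) - 136 = - 11 \left(-1 - \frac{20}{3} + \frac{1}{3} \cdot 81 + \frac{2}{3} \left(-9\right) 1\right) - 136 = - 11 \left(-1 - \frac{20}{3} + 27 - 6\right) - 136 = \left(-11\right) \frac{40}{3} - 136 = - \frac{440}{3} - 136 = - \frac{848}{3}$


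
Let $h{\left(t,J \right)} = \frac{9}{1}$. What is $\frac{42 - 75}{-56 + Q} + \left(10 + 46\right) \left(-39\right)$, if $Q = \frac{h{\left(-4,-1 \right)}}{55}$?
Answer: $- \frac{6705249}{3071} \approx -2183.4$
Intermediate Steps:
$h{\left(t,J \right)} = 9$ ($h{\left(t,J \right)} = 9 \cdot 1 = 9$)
$Q = \frac{9}{55} \approx 0.16364$
$\frac{42 - 75}{-56 + Q} + \left(10 + 46\right) \left(-39\right) = \frac{42 - 75}{-56 + \frac{9}{55}} + \left(10 + 46\right) \left(-39\right) = - \frac{33}{- \frac{3071}{55}} + 56 \left(-39\right) = \left(-33\right) \left(- \frac{55}{3071}\right) - 2184 = \frac{1815}{3071} - 2184 = - \frac{6705249}{3071}$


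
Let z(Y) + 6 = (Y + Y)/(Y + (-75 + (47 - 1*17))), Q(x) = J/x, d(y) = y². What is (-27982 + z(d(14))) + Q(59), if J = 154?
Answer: -249298710/8909 ≈ -27983.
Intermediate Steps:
Q(x) = 154/x
z(Y) = -6 + 2*Y/(-45 + Y) (z(Y) = -6 + (Y + Y)/(Y + (-75 + (47 - 1*17))) = -6 + (2*Y)/(Y + (-75 + (47 - 17))) = -6 + (2*Y)/(Y + (-75 + 30)) = -6 + (2*Y)/(Y - 45) = -6 + (2*Y)/(-45 + Y) = -6 + 2*Y/(-45 + Y))
(-27982 + z(d(14))) + Q(59) = (-27982 + 2*(135 - 2*14²)/(-45 + 14²)) + 154/59 = (-27982 + 2*(135 - 2*196)/(-45 + 196)) + 154*(1/59) = (-27982 + 2*(135 - 392)/151) + 154/59 = (-27982 + 2*(1/151)*(-257)) + 154/59 = (-27982 - 514/151) + 154/59 = -4225796/151 + 154/59 = -249298710/8909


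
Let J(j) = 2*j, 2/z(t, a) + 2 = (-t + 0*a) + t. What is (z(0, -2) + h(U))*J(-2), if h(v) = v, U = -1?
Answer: 8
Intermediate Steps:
z(t, a) = -1 (z(t, a) = 2/(-2 + ((-t + 0*a) + t)) = 2/(-2 + ((-t + 0) + t)) = 2/(-2 + (-t + t)) = 2/(-2 + 0) = 2/(-2) = 2*(-½) = -1)
(z(0, -2) + h(U))*J(-2) = (-1 - 1)*(2*(-2)) = -2*(-4) = 8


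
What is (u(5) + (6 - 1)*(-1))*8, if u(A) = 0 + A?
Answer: 0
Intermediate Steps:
u(A) = A
(u(5) + (6 - 1)*(-1))*8 = (5 + (6 - 1)*(-1))*8 = (5 + 5*(-1))*8 = (5 - 5)*8 = 0*8 = 0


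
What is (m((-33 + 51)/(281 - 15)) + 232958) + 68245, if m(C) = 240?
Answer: 301443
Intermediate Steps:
(m((-33 + 51)/(281 - 15)) + 232958) + 68245 = (240 + 232958) + 68245 = 233198 + 68245 = 301443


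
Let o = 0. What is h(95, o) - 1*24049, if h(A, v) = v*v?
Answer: -24049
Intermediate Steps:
h(A, v) = v²
h(95, o) - 1*24049 = 0² - 1*24049 = 0 - 24049 = -24049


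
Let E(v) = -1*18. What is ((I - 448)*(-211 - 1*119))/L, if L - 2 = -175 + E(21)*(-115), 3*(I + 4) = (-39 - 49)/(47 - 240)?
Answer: 28778200/366121 ≈ 78.603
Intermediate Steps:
E(v) = -18
I = -2228/579 (I = -4 + ((-39 - 49)/(47 - 240))/3 = -4 + (-88/(-193))/3 = -4 + (-88*(-1/193))/3 = -4 + (1/3)*(88/193) = -4 + 88/579 = -2228/579 ≈ -3.8480)
L = 1897 (L = 2 + (-175 - 18*(-115)) = 2 + (-175 + 2070) = 2 + 1895 = 1897)
((I - 448)*(-211 - 1*119))/L = ((-2228/579 - 448)*(-211 - 1*119))/1897 = -261620*(-211 - 119)/579*(1/1897) = -261620/579*(-330)*(1/1897) = (28778200/193)*(1/1897) = 28778200/366121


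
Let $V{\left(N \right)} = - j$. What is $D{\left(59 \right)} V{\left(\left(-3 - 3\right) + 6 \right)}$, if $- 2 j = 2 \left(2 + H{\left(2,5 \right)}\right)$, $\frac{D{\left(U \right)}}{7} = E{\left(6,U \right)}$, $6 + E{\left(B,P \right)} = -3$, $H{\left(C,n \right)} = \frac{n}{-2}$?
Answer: $\frac{63}{2} \approx 31.5$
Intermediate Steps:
$H{\left(C,n \right)} = - \frac{n}{2}$ ($H{\left(C,n \right)} = n \left(- \frac{1}{2}\right) = - \frac{n}{2}$)
$E{\left(B,P \right)} = -9$ ($E{\left(B,P \right)} = -6 - 3 = -9$)
$D{\left(U \right)} = -63$ ($D{\left(U \right)} = 7 \left(-9\right) = -63$)
$j = \frac{1}{2}$ ($j = - \frac{2 \left(2 - \frac{5}{2}\right)}{2} = - \frac{2 \left(- \frac{1}{2}\right)}{2} = \left(- \frac{1}{2}\right) \left(-1\right) = \frac{1}{2} \approx 0.5$)
$V{\left(N \right)} = - \frac{1}{2}$ ($V{\left(N \right)} = \left(-1\right) \frac{1}{2} = - \frac{1}{2}$)
$D{\left(59 \right)} V{\left(\left(-3 - 3\right) + 6 \right)} = \left(-63\right) \left(- \frac{1}{2}\right) = \frac{63}{2}$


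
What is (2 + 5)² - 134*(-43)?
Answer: 5811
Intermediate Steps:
(2 + 5)² - 134*(-43) = 7² + 5762 = 49 + 5762 = 5811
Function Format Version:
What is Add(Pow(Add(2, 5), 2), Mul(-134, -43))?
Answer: 5811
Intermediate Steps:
Add(Pow(Add(2, 5), 2), Mul(-134, -43)) = Add(Pow(7, 2), 5762) = Add(49, 5762) = 5811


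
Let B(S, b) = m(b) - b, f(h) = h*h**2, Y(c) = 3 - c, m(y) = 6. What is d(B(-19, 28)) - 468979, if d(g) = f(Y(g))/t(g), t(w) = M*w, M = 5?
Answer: -10320663/22 ≈ -4.6912e+5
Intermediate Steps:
f(h) = h**3
t(w) = 5*w
B(S, b) = 6 - b
d(g) = (3 - g)**3/(5*g) (d(g) = (3 - g)**3/((5*g)) = (3 - g)**3*(1/(5*g)) = (3 - g)**3/(5*g))
d(B(-19, 28)) - 468979 = -(-3 + (6 - 1*28))**3/(5*(6 - 1*28)) - 468979 = -(-3 + (6 - 28))**3/(5*(6 - 28)) - 468979 = -1/5*(-3 - 22)**3/(-22) - 468979 = -1/5*(-1/22)*(-25)**3 - 468979 = -1/5*(-1/22)*(-15625) - 468979 = -3125/22 - 468979 = -10320663/22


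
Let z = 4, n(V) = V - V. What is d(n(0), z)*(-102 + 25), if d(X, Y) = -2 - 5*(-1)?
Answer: -231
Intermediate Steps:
n(V) = 0
d(X, Y) = 3 (d(X, Y) = -2 + 5 = 3)
d(n(0), z)*(-102 + 25) = 3*(-102 + 25) = 3*(-77) = -231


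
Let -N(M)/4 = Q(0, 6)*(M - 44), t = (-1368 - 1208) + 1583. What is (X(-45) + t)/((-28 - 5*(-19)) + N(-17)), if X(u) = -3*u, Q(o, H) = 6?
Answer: -858/1531 ≈ -0.56042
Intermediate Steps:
t = -993 (t = -2576 + 1583 = -993)
N(M) = 1056 - 24*M (N(M) = -24*(M - 44) = -24*(-44 + M) = -4*(-264 + 6*M) = 1056 - 24*M)
(X(-45) + t)/((-28 - 5*(-19)) + N(-17)) = (-3*(-45) - 993)/((-28 - 5*(-19)) + (1056 - 24*(-17))) = (135 - 993)/((-28 + 95) + (1056 + 408)) = -858/(67 + 1464) = -858/1531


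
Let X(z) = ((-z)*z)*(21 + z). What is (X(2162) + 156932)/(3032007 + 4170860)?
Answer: -1457673960/1028981 ≈ -1416.6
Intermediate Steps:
X(z) = -z**2*(21 + z) (X(z) = (-z**2)*(21 + z) = -z**2*(21 + z))
(X(2162) + 156932)/(3032007 + 4170860) = (2162**2*(-21 - 1*2162) + 156932)/(3032007 + 4170860) = (4674244*(-21 - 2162) + 156932)/7202867 = (4674244*(-2183) + 156932)*(1/7202867) = (-10203874652 + 156932)*(1/7202867) = -10203717720*1/7202867 = -1457673960/1028981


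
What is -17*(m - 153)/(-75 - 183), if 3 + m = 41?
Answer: -1955/258 ≈ -7.5775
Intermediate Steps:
m = 38 (m = -3 + 41 = 38)
-17*(m - 153)/(-75 - 183) = -17*(38 - 153)/(-75 - 183) = -(-1955)/(-258) = -(-1955)*(-1)/258 = -17*115/258 = -1955/258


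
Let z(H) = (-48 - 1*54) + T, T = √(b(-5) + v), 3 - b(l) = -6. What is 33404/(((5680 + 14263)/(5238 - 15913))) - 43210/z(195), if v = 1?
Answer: -36923218130/2115179 + 21605*√10/5197 ≈ -17443.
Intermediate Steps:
b(l) = 9 (b(l) = 3 - 1*(-6) = 3 + 6 = 9)
T = √10 (T = √(9 + 1) = √10 ≈ 3.1623)
z(H) = -102 + √10 (z(H) = (-48 - 1*54) + √10 = (-48 - 54) + √10 = -102 + √10)
33404/(((5680 + 14263)/(5238 - 15913))) - 43210/z(195) = 33404/(((5680 + 14263)/(5238 - 15913))) - 43210/(-102 + √10) = 33404/((19943/(-10675))) - 43210/(-102 + √10) = 33404/((19943*(-1/10675))) - 43210/(-102 + √10) = 33404/(-2849/1525) - 43210/(-102 + √10) = 33404*(-1525/2849) - 43210/(-102 + √10) = -7277300/407 - 43210/(-102 + √10)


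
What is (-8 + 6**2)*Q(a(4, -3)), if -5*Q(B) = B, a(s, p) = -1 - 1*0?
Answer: 28/5 ≈ 5.6000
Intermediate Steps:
a(s, p) = -1 (a(s, p) = -1 + 0 = -1)
Q(B) = -B/5
(-8 + 6**2)*Q(a(4, -3)) = (-8 + 6**2)*(-1/5*(-1)) = (-8 + 36)*(1/5) = 28*(1/5) = 28/5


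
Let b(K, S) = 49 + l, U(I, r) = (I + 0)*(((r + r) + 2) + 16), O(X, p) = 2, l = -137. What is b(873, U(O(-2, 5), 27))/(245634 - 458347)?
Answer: 88/212713 ≈ 0.00041370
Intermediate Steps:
U(I, r) = I*(18 + 2*r) (U(I, r) = I*((2*r + 2) + 16) = I*((2 + 2*r) + 16) = I*(18 + 2*r))
b(K, S) = -88 (b(K, S) = 49 - 137 = -88)
b(873, U(O(-2, 5), 27))/(245634 - 458347) = -88/(245634 - 458347) = -88/(-212713) = -88*(-1/212713) = 88/212713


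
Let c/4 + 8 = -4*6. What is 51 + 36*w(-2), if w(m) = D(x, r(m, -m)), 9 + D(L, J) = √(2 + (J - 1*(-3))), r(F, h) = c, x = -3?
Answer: -273 + 36*I*√123 ≈ -273.0 + 399.26*I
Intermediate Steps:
c = -128 (c = -32 + 4*(-4*6) = -32 + 4*(-24) = -32 - 96 = -128)
r(F, h) = -128
D(L, J) = -9 + √(5 + J) (D(L, J) = -9 + √(2 + (J - 1*(-3))) = -9 + √(2 + (J + 3)) = -9 + √(2 + (3 + J)) = -9 + √(5 + J))
w(m) = -9 + I*√123 (w(m) = -9 + √(5 - 128) = -9 + √(-123) = -9 + I*√123)
51 + 36*w(-2) = 51 + 36*(-9 + I*√123) = 51 + (-324 + 36*I*√123) = -273 + 36*I*√123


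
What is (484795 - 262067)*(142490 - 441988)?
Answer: -66706590544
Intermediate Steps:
(484795 - 262067)*(142490 - 441988) = 222728*(-299498) = -66706590544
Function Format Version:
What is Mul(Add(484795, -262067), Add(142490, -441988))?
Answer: -66706590544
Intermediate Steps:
Mul(Add(484795, -262067), Add(142490, -441988)) = Mul(222728, -299498) = -66706590544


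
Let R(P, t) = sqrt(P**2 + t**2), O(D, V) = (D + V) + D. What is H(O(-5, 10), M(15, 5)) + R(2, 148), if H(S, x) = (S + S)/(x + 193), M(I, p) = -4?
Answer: 2*sqrt(5477) ≈ 148.01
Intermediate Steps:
O(D, V) = V + 2*D
H(S, x) = 2*S/(193 + x) (H(S, x) = (2*S)/(193 + x) = 2*S/(193 + x))
H(O(-5, 10), M(15, 5)) + R(2, 148) = 2*(10 + 2*(-5))/(193 - 4) + sqrt(2**2 + 148**2) = 2*(10 - 10)/189 + sqrt(4 + 21904) = 2*0*(1/189) + sqrt(21908) = 0 + 2*sqrt(5477) = 2*sqrt(5477)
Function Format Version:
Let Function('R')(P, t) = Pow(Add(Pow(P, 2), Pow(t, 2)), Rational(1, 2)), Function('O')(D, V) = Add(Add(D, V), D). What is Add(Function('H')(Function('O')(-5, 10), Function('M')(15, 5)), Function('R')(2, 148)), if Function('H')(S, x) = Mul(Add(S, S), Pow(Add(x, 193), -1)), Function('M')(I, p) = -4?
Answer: Mul(2, Pow(5477, Rational(1, 2))) ≈ 148.01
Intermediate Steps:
Function('O')(D, V) = Add(V, Mul(2, D))
Function('H')(S, x) = Mul(2, S, Pow(Add(193, x), -1)) (Function('H')(S, x) = Mul(Mul(2, S), Pow(Add(193, x), -1)) = Mul(2, S, Pow(Add(193, x), -1)))
Add(Function('H')(Function('O')(-5, 10), Function('M')(15, 5)), Function('R')(2, 148)) = Add(Mul(2, Add(10, Mul(2, -5)), Pow(Add(193, -4), -1)), Pow(Add(Pow(2, 2), Pow(148, 2)), Rational(1, 2))) = Add(Mul(2, Add(10, -10), Pow(189, -1)), Pow(Add(4, 21904), Rational(1, 2))) = Add(Mul(2, 0, Rational(1, 189)), Pow(21908, Rational(1, 2))) = Add(0, Mul(2, Pow(5477, Rational(1, 2)))) = Mul(2, Pow(5477, Rational(1, 2)))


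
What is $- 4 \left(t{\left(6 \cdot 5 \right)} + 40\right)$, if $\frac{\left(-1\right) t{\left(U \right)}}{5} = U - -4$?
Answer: $520$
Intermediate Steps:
$t{\left(U \right)} = -20 - 5 U$ ($t{\left(U \right)} = - 5 \left(U - -4\right) = - 5 \left(U + 4\right) = - 5 \left(4 + U\right) = -20 - 5 U$)
$- 4 \left(t{\left(6 \cdot 5 \right)} + 40\right) = - 4 \left(\left(-20 - 5 \cdot 6 \cdot 5\right) + 40\right) = - 4 \left(\left(-20 - 150\right) + 40\right) = - 4 \left(-170 + 40\right) = \left(-4\right) \left(-130\right) = 520$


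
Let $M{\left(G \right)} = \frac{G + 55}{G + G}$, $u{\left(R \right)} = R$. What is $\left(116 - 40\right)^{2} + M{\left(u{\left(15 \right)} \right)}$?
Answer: $\frac{17335}{3} \approx 5778.3$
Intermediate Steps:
$M{\left(G \right)} = \frac{55 + G}{2 G}$
$\left(116 - 40\right)^{2} + M{\left(u{\left(15 \right)} \right)} = \left(116 - 40\right)^{2} + \frac{55 + 15}{2 \cdot 15} = 76^{2} + \frac{1}{2} \cdot \frac{1}{15} \cdot 70 = 5776 + \frac{7}{3} = \frac{17335}{3}$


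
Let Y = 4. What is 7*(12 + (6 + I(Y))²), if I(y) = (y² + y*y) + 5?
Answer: 13027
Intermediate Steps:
I(y) = 5 + 2*y² (I(y) = (y² + y²) + 5 = 2*y² + 5 = 5 + 2*y²)
7*(12 + (6 + I(Y))²) = 7*(12 + (6 + (5 + 2*4²))²) = 7*(12 + (6 + (5 + 2*16))²) = 7*(12 + (6 + (5 + 32))²) = 7*(12 + (6 + 37)²) = 7*(12 + 43²) = 7*(12 + 1849) = 7*1861 = 13027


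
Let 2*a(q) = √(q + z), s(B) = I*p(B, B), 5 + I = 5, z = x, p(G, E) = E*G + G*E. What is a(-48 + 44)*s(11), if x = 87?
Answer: 0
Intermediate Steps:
p(G, E) = 2*E*G (p(G, E) = E*G + E*G = 2*E*G)
z = 87
I = 0 (I = -5 + 5 = 0)
s(B) = 0 (s(B) = 0*(2*B*B) = 0*(2*B²) = 0)
a(q) = √(87 + q)/2 (a(q) = √(q + 87)/2 = √(87 + q)/2)
a(-48 + 44)*s(11) = (√(87 + (-48 + 44))/2)*0 = (√(87 - 4)/2)*0 = (√83/2)*0 = 0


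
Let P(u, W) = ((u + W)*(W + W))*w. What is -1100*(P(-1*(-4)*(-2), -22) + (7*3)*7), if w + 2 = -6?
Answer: 11454300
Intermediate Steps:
w = -8 (w = -2 - 6 = -8)
P(u, W) = -16*W*(W + u) (P(u, W) = ((u + W)*(W + W))*(-8) = ((W + u)*(2*W))*(-8) = (2*W*(W + u))*(-8) = -16*W*(W + u))
-1100*(P(-1*(-4)*(-2), -22) + (7*3)*7) = -1100*(-16*(-22)*(-22 - 1*(-4)*(-2)) + (7*3)*7) = -1100*(-16*(-22)*(-22 + 4*(-2)) + 21*7) = -1100*(-16*(-22)*(-22 - 8) + 147) = -1100*(-16*(-22)*(-30) + 147) = -1100*(-10560 + 147) = -1100*(-10413) = 11454300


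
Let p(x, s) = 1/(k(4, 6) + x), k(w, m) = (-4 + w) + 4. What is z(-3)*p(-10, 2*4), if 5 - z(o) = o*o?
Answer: 2/3 ≈ 0.66667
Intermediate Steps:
z(o) = 5 - o**2 (z(o) = 5 - o*o = 5 - o**2)
k(w, m) = w
p(x, s) = 1/(4 + x)
z(-3)*p(-10, 2*4) = (5 - 1*(-3)**2)/(4 - 10) = (5 - 1*9)/(-6) = (5 - 9)*(-1/6) = -4*(-1/6) = 2/3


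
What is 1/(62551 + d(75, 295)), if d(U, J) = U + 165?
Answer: 1/62791 ≈ 1.5926e-5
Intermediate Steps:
d(U, J) = 165 + U
1/(62551 + d(75, 295)) = 1/(62551 + (165 + 75)) = 1/(62551 + 240) = 1/62791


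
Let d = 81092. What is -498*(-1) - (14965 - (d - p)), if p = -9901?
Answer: 76526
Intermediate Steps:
-498*(-1) - (14965 - (d - p)) = -498*(-1) - (14965 - (81092 - 1*(-9901))) = 498 - (14965 - (81092 + 9901)) = 498 - (14965 - 1*90993) = 498 - (14965 - 90993) = 498 - 1*(-76028) = 498 + 76028 = 76526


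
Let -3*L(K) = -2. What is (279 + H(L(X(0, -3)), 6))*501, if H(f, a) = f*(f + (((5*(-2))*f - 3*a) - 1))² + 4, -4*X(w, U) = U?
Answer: 350533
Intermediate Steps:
X(w, U) = -U/4
L(K) = ⅔ (L(K) = -⅓*(-2) = ⅔)
H(f, a) = 4 + f*(-1 - 9*f - 3*a)² (H(f, a) = f*(f + ((-10*f - 3*a) - 1))² + 4 = f*(f + (-1 - 10*f - 3*a))² + 4 = f*(-1 - 9*f - 3*a)² + 4 = 4 + f*(-1 - 9*f - 3*a)²)
(279 + H(L(X(0, -3)), 6))*501 = (279 + (4 + 2*(1 + 3*6 + 9*(⅔))²/3))*501 = (279 + (4 + 2*(1 + 18 + 6)²/3))*501 = (279 + (4 + (⅔)*25²))*501 = (279 + (4 + (⅔)*625))*501 = (279 + (4 + 1250/3))*501 = (279 + 1262/3)*501 = (2099/3)*501 = 350533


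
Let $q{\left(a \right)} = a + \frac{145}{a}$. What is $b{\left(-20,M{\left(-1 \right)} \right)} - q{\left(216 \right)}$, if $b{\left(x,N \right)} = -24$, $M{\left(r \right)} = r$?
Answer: $- \frac{51985}{216} \approx -240.67$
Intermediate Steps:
$b{\left(-20,M{\left(-1 \right)} \right)} - q{\left(216 \right)} = -24 - \left(216 + \frac{145}{216}\right) = -24 - \frac{46801}{216} = - \frac{51985}{216}$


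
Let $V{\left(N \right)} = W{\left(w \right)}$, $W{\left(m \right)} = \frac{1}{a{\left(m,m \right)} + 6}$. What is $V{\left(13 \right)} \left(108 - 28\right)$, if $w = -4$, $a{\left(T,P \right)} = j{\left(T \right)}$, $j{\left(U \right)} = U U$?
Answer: $\frac{40}{11} \approx 3.6364$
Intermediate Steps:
$j{\left(U \right)} = U^{2}$
$a{\left(T,P \right)} = T^{2}$
$W{\left(m \right)} = \frac{1}{6 + m^{2}}$ ($W{\left(m \right)} = \frac{1}{m^{2} + 6} = \frac{1}{6 + m^{2}}$)
$V{\left(N \right)} = \frac{1}{22}$ ($V{\left(N \right)} = \frac{1}{6 + \left(-4\right)^{2}} = \frac{1}{6 + 16} = \frac{1}{22}$)
$V{\left(13 \right)} \left(108 - 28\right) = \frac{108 - 28}{22} = \frac{1}{22} \cdot 80 = \frac{40}{11}$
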